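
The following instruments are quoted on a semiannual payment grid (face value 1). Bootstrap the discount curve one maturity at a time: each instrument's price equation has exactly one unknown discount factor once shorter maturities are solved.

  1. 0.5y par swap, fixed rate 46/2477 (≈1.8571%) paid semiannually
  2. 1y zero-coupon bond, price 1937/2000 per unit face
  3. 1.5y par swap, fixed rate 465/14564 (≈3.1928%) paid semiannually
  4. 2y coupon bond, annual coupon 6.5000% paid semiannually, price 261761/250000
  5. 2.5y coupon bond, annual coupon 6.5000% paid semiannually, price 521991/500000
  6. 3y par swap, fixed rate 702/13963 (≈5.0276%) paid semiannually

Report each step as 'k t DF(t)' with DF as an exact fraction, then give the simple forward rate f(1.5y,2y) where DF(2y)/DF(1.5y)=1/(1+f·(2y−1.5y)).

1 1/2 2477/2500
2 1 1937/2000
3 3/2 1907/2000
4 2 1153/1250
5 5/2 1113/1250
6 3 2149/2500
f(1.5y,2y) = ((1907/2000)/(1153/1250) − 1)/(1/2) = 311/4612 ≈ 6.7433%

step 1 [0.5y] swap r/2=23/2477: DF=(1 − 23/2477·(0))/(1+23/2477) = 2477/2500 ≈ 0.990800
step 2 [1y] zero: DF = P = 1937/2000 ≈ 0.968500
step 3 [1.5y] swap r/2=465/29128: DF=(1 − 465/29128·(0.990800+0.968500))/(1+465/29128) = 1907/2000 ≈ 0.953500
step 4 [2y] bond c/2=13/400: DF=(261761/250000 − 13/400·(0.990800+0.968500+0.953500))/(1+13/400) = 1153/1250 ≈ 0.922400
step 5 [2.5y] bond c/2=13/400: DF=(521991/500000 − 13/400·(0.990800+0.968500+0.953500+0.922400))/(1+13/400) = 1113/1250 ≈ 0.890400
step 6 [3y] swap r/2=351/13963: DF=(1 − 351/13963·(0.990800+0.968500+0.953500+0.922400+0.890400))/(1+351/13963) = 2149/2500 ≈ 0.859600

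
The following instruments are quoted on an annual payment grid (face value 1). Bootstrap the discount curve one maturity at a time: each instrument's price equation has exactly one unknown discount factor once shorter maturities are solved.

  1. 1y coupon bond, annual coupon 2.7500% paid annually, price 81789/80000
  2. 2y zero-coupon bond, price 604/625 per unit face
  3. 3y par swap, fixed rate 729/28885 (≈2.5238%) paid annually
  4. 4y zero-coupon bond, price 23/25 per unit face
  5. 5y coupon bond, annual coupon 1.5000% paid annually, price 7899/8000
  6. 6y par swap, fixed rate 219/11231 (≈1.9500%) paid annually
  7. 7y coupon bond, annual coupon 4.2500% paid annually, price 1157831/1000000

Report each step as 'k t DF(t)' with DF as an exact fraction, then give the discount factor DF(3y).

1 1 199/200
2 2 604/625
3 3 9271/10000
4 4 23/25
5 5 1833/2000
6 6 1781/2000
7 7 8817/10000
DF(3y) = 9271/10000 ≈ 0.927100

step 1 [1y] bond c/1=11/400: DF=(81789/80000 − 11/400·(0))/(1+11/400) = 199/200 ≈ 0.995000
step 2 [2y] zero: DF = P = 604/625 ≈ 0.966400
step 3 [3y] swap r/1=729/28885: DF=(1 − 729/28885·(0.995000+0.966400))/(1+729/28885) = 9271/10000 ≈ 0.927100
step 4 [4y] zero: DF = P = 23/25 ≈ 0.920000
step 5 [5y] bond c/1=3/200: DF=(7899/8000 − 3/200·(0.995000+0.966400+0.927100+0.920000))/(1+3/200) = 1833/2000 ≈ 0.916500
step 6 [6y] swap r/1=219/11231: DF=(1 − 219/11231·(0.995000+0.966400+0.927100+0.920000+0.916500))/(1+219/11231) = 1781/2000 ≈ 0.890500
step 7 [7y] bond c/1=17/400: DF=(1157831/1000000 − 17/400·(0.995000+0.966400+0.927100+0.920000+0.916500+0.890500))/(1+17/400) = 8817/10000 ≈ 0.881700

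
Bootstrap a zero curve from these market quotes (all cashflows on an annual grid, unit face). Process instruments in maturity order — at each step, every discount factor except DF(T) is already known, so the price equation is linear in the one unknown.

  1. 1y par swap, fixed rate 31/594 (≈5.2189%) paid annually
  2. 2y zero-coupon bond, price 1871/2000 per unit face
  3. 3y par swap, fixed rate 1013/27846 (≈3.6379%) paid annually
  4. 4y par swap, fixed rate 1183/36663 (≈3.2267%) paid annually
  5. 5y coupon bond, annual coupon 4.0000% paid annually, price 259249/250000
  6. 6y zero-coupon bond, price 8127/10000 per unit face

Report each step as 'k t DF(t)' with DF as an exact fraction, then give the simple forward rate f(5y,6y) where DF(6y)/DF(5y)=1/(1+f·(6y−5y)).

1 1 594/625
2 2 1871/2000
3 3 8987/10000
4 4 8817/10000
5 5 8561/10000
6 6 8127/10000
f(5y,6y) = ((8561/10000)/(8127/10000) − 1)/(1) = 62/1161 ≈ 5.3402%

step 1 [1y] swap r/1=31/594: DF=(1 − 31/594·(0))/(1+31/594) = 594/625 ≈ 0.950400
step 2 [2y] zero: DF = P = 1871/2000 ≈ 0.935500
step 3 [3y] swap r/1=1013/27846: DF=(1 − 1013/27846·(0.950400+0.935500))/(1+1013/27846) = 8987/10000 ≈ 0.898700
step 4 [4y] swap r/1=1183/36663: DF=(1 − 1183/36663·(0.950400+0.935500+0.898700))/(1+1183/36663) = 8817/10000 ≈ 0.881700
step 5 [5y] bond c/1=1/25: DF=(259249/250000 − 1/25·(0.950400+0.935500+0.898700+0.881700))/(1+1/25) = 8561/10000 ≈ 0.856100
step 6 [6y] zero: DF = P = 8127/10000 ≈ 0.812700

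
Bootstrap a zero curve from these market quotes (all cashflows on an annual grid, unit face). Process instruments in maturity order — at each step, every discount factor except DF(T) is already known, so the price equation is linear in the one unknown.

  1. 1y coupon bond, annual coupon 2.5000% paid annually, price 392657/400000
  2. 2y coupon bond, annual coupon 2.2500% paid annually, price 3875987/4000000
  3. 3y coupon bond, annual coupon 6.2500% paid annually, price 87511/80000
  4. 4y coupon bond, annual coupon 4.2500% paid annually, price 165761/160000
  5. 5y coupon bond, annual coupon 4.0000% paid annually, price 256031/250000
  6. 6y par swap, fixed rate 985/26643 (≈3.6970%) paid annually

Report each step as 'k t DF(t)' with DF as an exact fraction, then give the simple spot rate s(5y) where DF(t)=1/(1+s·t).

step 1 [1y] bond c/1=1/40: DF=(392657/400000 − 1/40·(0))/(1+1/40) = 9577/10000 ≈ 0.957700
step 2 [2y] bond c/1=9/400: DF=(3875987/4000000 − 9/400·(0.957700))/(1+9/400) = 4633/5000 ≈ 0.926600
step 3 [3y] bond c/1=1/16: DF=(87511/80000 − 1/16·(0.957700+0.926600))/(1+1/16) = 9187/10000 ≈ 0.918700
step 4 [4y] bond c/1=17/400: DF=(165761/160000 − 17/400·(0.957700+0.926600+0.918700))/(1+17/400) = 1759/2000 ≈ 0.879500
step 5 [5y] bond c/1=1/25: DF=(256031/250000 − 1/25·(0.957700+0.926600+0.918700+0.879500))/(1+1/25) = 8431/10000 ≈ 0.843100
step 6 [6y] swap r/1=985/26643: DF=(1 − 985/26643·(0.957700+0.926600+0.918700+0.879500+0.843100))/(1+985/26643) = 803/1000 ≈ 0.803000

1 1 9577/10000
2 2 4633/5000
3 3 9187/10000
4 4 1759/2000
5 5 8431/10000
6 6 803/1000
s(5y) = (1/(8431/10000) − 1)/(5) = 1569/42155 ≈ 3.7220%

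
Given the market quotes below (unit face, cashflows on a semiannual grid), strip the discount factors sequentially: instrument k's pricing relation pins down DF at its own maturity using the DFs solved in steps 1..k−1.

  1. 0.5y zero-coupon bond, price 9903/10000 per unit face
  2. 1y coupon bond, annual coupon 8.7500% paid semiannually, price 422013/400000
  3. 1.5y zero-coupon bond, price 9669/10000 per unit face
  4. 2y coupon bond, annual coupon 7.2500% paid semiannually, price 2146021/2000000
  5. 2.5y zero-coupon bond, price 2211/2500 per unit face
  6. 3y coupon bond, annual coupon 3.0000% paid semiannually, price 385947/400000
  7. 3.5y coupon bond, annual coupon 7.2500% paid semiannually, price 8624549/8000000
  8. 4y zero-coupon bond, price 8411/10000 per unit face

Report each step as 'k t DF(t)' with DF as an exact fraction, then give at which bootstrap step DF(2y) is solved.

1 1/2 9903/10000
2 1 9693/10000
3 3/2 9669/10000
4 2 9331/10000
5 5/2 2211/2500
6 3 1761/2000
7 7/2 2109/2500
8 4 8411/10000
DF(2y) is solved at step 4

step 1 [0.5y] zero: DF = P = 9903/10000 ≈ 0.990300
step 2 [1y] bond c/2=7/160: DF=(422013/400000 − 7/160·(0.990300))/(1+7/160) = 9693/10000 ≈ 0.969300
step 3 [1.5y] zero: DF = P = 9669/10000 ≈ 0.966900
step 4 [2y] bond c/2=29/800: DF=(2146021/2000000 − 29/800·(0.990300+0.969300+0.966900))/(1+29/800) = 9331/10000 ≈ 0.933100
step 5 [2.5y] zero: DF = P = 2211/2500 ≈ 0.884400
step 6 [3y] bond c/2=3/200: DF=(385947/400000 − 3/200·(0.990300+0.969300+0.966900+0.933100+0.884400))/(1+3/200) = 1761/2000 ≈ 0.880500
step 7 [3.5y] bond c/2=29/800: DF=(8624549/8000000 − 29/800·(0.990300+0.969300+0.966900+0.933100+0.884400+0.880500))/(1+29/800) = 2109/2500 ≈ 0.843600
step 8 [4y] zero: DF = P = 8411/10000 ≈ 0.841100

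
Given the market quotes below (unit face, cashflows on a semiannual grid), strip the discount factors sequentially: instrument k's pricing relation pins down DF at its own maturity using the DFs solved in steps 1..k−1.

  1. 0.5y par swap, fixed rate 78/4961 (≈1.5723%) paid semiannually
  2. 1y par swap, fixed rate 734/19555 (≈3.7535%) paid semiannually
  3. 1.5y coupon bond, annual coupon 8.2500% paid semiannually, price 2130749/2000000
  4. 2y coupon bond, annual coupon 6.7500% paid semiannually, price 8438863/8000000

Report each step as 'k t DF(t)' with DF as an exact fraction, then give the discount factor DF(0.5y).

step 1 [0.5y] swap r/2=39/4961: DF=(1 − 39/4961·(0))/(1+39/4961) = 4961/5000 ≈ 0.992200
step 2 [1y] swap r/2=367/19555: DF=(1 − 367/19555·(0.992200))/(1+367/19555) = 9633/10000 ≈ 0.963300
step 3 [1.5y] bond c/2=33/800: DF=(2130749/2000000 − 33/800·(0.992200+0.963300))/(1+33/800) = 9457/10000 ≈ 0.945700
step 4 [2y] bond c/2=27/800: DF=(8438863/8000000 − 27/800·(0.992200+0.963300+0.945700))/(1+27/800) = 9257/10000 ≈ 0.925700

1 1/2 4961/5000
2 1 9633/10000
3 3/2 9457/10000
4 2 9257/10000
DF(0.5y) = 4961/5000 ≈ 0.992200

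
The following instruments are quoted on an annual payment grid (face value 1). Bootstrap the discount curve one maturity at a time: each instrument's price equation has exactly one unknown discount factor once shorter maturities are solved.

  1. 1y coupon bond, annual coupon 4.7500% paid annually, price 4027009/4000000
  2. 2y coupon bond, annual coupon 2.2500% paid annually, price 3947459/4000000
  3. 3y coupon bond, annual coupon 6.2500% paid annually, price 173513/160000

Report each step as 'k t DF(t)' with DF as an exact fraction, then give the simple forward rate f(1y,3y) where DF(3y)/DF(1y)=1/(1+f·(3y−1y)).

1 1 9611/10000
2 2 118/125
3 3 4543/5000
f(1y,3y) = ((9611/10000)/(4543/5000) − 1)/(2) = 75/2596 ≈ 2.8891%

step 1 [1y] bond c/1=19/400: DF=(4027009/4000000 − 19/400·(0))/(1+19/400) = 9611/10000 ≈ 0.961100
step 2 [2y] bond c/1=9/400: DF=(3947459/4000000 − 9/400·(0.961100))/(1+9/400) = 118/125 ≈ 0.944000
step 3 [3y] bond c/1=1/16: DF=(173513/160000 − 1/16·(0.961100+0.944000))/(1+1/16) = 4543/5000 ≈ 0.908600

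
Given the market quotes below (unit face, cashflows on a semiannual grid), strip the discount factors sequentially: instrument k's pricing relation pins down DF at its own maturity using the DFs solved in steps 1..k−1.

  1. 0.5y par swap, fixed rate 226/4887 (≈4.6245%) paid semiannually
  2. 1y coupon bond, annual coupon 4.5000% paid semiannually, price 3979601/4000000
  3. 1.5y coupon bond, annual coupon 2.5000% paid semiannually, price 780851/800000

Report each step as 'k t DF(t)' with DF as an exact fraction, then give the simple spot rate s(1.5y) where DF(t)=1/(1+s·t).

1 1/2 4887/5000
2 1 1903/2000
3 3/2 4701/5000
s(1.5y) = (1/(4701/5000) − 1)/(3/2) = 598/14103 ≈ 4.2402%

step 1 [0.5y] swap r/2=113/4887: DF=(1 − 113/4887·(0))/(1+113/4887) = 4887/5000 ≈ 0.977400
step 2 [1y] bond c/2=9/400: DF=(3979601/4000000 − 9/400·(0.977400))/(1+9/400) = 1903/2000 ≈ 0.951500
step 3 [1.5y] bond c/2=1/80: DF=(780851/800000 − 1/80·(0.977400+0.951500))/(1+1/80) = 4701/5000 ≈ 0.940200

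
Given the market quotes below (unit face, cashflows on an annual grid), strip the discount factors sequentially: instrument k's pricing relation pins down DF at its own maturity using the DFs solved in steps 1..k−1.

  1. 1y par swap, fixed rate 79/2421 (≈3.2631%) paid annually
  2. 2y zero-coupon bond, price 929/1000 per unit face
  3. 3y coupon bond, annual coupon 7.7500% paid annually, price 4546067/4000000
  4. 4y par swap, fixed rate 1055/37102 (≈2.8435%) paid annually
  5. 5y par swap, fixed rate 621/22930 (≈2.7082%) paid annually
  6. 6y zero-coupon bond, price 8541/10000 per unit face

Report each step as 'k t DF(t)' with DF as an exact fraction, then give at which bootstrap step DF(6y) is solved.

step 1 [1y] swap r/1=79/2421: DF=(1 − 79/2421·(0))/(1+79/2421) = 2421/2500 ≈ 0.968400
step 2 [2y] zero: DF = P = 929/1000 ≈ 0.929000
step 3 [3y] bond c/1=31/400: DF=(4546067/4000000 − 31/400·(0.968400+0.929000))/(1+31/400) = 9183/10000 ≈ 0.918300
step 4 [4y] swap r/1=1055/37102: DF=(1 − 1055/37102·(0.968400+0.929000+0.918300))/(1+1055/37102) = 1789/2000 ≈ 0.894500
step 5 [5y] swap r/1=621/22930: DF=(1 − 621/22930·(0.968400+0.929000+0.918300+0.894500))/(1+621/22930) = 4379/5000 ≈ 0.875800
step 6 [6y] zero: DF = P = 8541/10000 ≈ 0.854100

1 1 2421/2500
2 2 929/1000
3 3 9183/10000
4 4 1789/2000
5 5 4379/5000
6 6 8541/10000
DF(6y) is solved at step 6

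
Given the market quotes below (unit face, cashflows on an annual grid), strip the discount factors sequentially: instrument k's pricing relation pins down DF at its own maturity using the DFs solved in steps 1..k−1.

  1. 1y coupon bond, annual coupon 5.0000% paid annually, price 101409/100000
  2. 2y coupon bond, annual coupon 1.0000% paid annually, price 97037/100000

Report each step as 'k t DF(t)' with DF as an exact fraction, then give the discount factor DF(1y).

step 1 [1y] bond c/1=1/20: DF=(101409/100000 − 1/20·(0))/(1+1/20) = 4829/5000 ≈ 0.965800
step 2 [2y] bond c/1=1/100: DF=(97037/100000 − 1/100·(0.965800))/(1+1/100) = 1189/1250 ≈ 0.951200

1 1 4829/5000
2 2 1189/1250
DF(1y) = 4829/5000 ≈ 0.965800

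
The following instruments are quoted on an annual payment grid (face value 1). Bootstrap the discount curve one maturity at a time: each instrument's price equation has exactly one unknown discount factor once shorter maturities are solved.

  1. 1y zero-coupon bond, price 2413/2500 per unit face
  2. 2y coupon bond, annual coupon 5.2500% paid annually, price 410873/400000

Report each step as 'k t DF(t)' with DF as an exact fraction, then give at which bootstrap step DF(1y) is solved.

step 1 [1y] zero: DF = P = 2413/2500 ≈ 0.965200
step 2 [2y] bond c/1=21/400: DF=(410873/400000 − 21/400·(0.965200))/(1+21/400) = 4639/5000 ≈ 0.927800

1 1 2413/2500
2 2 4639/5000
DF(1y) is solved at step 1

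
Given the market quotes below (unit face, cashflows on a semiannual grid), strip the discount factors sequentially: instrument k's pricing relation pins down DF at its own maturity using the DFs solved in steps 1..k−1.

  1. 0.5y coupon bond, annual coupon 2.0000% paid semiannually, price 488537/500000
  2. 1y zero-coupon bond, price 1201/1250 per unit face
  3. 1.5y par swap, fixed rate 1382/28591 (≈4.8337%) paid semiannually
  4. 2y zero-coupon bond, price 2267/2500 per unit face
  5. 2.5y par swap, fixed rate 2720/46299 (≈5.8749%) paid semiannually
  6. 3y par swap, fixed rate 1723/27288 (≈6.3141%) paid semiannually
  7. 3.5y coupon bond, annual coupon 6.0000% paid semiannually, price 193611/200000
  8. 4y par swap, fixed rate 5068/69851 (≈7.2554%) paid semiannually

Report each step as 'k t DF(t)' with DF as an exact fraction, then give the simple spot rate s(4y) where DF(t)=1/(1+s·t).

1 1/2 4837/5000
2 1 1201/1250
3 3/2 9309/10000
4 2 2267/2500
5 5/2 108/125
6 3 8277/10000
7 7/2 7809/10000
8 4 3733/5000
s(4y) = (1/(3733/5000) − 1)/(4) = 1267/14932 ≈ 8.4851%

step 1 [0.5y] bond c/2=1/100: DF=(488537/500000 − 1/100·(0))/(1+1/100) = 4837/5000 ≈ 0.967400
step 2 [1y] zero: DF = P = 1201/1250 ≈ 0.960800
step 3 [1.5y] swap r/2=691/28591: DF=(1 − 691/28591·(0.967400+0.960800))/(1+691/28591) = 9309/10000 ≈ 0.930900
step 4 [2y] zero: DF = P = 2267/2500 ≈ 0.906800
step 5 [2.5y] swap r/2=1360/46299: DF=(1 − 1360/46299·(0.967400+0.960800+0.930900+0.906800))/(1+1360/46299) = 108/125 ≈ 0.864000
step 6 [3y] swap r/2=1723/54576: DF=(1 − 1723/54576·(0.967400+0.960800+0.930900+0.906800+0.864000))/(1+1723/54576) = 8277/10000 ≈ 0.827700
step 7 [3.5y] bond c/2=3/100: DF=(193611/200000 − 3/100·(0.967400+0.960800+0.930900+0.906800+0.864000+0.827700))/(1+3/100) = 7809/10000 ≈ 0.780900
step 8 [4y] swap r/2=2534/69851: DF=(1 − 2534/69851·(0.967400+0.960800+0.930900+0.906800+0.864000+0.827700+0.780900))/(1+2534/69851) = 3733/5000 ≈ 0.746600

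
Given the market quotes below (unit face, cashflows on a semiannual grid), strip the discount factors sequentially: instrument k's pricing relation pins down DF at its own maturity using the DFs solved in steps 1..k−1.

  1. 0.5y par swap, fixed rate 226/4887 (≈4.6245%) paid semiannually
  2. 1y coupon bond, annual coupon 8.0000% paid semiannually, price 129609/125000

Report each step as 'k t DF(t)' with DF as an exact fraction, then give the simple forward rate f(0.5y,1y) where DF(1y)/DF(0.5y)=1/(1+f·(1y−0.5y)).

step 1 [0.5y] swap r/2=113/4887: DF=(1 − 113/4887·(0))/(1+113/4887) = 4887/5000 ≈ 0.977400
step 2 [1y] bond c/2=1/25: DF=(129609/125000 − 1/25·(0.977400))/(1+1/25) = 4797/5000 ≈ 0.959400

1 1/2 4887/5000
2 1 4797/5000
f(0.5y,1y) = ((4887/5000)/(4797/5000) − 1)/(1/2) = 20/533 ≈ 3.7523%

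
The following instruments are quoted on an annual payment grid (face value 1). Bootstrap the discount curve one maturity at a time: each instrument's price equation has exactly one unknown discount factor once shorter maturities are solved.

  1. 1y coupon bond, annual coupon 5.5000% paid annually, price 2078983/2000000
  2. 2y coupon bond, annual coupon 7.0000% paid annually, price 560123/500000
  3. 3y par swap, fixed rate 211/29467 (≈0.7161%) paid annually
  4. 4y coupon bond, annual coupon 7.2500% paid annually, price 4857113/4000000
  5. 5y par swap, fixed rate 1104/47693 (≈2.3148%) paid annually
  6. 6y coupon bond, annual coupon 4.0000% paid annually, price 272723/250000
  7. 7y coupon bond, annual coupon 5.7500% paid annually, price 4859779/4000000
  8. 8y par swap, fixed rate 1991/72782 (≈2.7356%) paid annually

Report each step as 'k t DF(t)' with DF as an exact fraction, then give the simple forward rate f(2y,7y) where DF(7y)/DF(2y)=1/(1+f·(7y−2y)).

1 1 9853/10000
2 2 393/400
3 3 9789/10000
4 4 933/1000
5 5 556/625
6 6 1731/2000
7 7 337/400
8 8 8009/10000
f(2y,7y) = ((393/400)/(337/400) − 1)/(5) = 56/1685 ≈ 3.3234%

step 1 [1y] bond c/1=11/200: DF=(2078983/2000000 − 11/200·(0))/(1+11/200) = 9853/10000 ≈ 0.985300
step 2 [2y] bond c/1=7/100: DF=(560123/500000 − 7/100·(0.985300))/(1+7/100) = 393/400 ≈ 0.982500
step 3 [3y] swap r/1=211/29467: DF=(1 − 211/29467·(0.985300+0.982500))/(1+211/29467) = 9789/10000 ≈ 0.978900
step 4 [4y] bond c/1=29/400: DF=(4857113/4000000 − 29/400·(0.985300+0.982500+0.978900))/(1+29/400) = 933/1000 ≈ 0.933000
step 5 [5y] swap r/1=1104/47693: DF=(1 − 1104/47693·(0.985300+0.982500+0.978900+0.933000))/(1+1104/47693) = 556/625 ≈ 0.889600
step 6 [6y] bond c/1=1/25: DF=(272723/250000 − 1/25·(0.985300+0.982500+0.978900+0.933000+0.889600))/(1+1/25) = 1731/2000 ≈ 0.865500
step 7 [7y] bond c/1=23/400: DF=(4859779/4000000 − 23/400·(0.985300+0.982500+0.978900+0.933000+0.889600+0.865500))/(1+23/400) = 337/400 ≈ 0.842500
step 8 [8y] swap r/1=1991/72782: DF=(1 − 1991/72782·(0.985300+0.982500+0.978900+0.933000+0.889600+0.865500+0.842500))/(1+1991/72782) = 8009/10000 ≈ 0.800900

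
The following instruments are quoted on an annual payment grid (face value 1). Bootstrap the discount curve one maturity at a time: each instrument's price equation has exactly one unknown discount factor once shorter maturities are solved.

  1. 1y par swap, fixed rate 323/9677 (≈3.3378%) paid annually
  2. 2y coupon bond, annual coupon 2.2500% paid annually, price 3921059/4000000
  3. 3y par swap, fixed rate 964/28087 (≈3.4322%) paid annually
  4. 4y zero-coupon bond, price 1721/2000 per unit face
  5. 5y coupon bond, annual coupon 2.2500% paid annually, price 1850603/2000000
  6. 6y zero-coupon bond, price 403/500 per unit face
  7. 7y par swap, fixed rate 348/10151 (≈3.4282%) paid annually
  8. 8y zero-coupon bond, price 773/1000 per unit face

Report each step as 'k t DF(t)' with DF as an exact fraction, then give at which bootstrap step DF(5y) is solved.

step 1 [1y] swap r/1=323/9677: DF=(1 − 323/9677·(0))/(1+323/9677) = 9677/10000 ≈ 0.967700
step 2 [2y] bond c/1=9/400: DF=(3921059/4000000 − 9/400·(0.967700))/(1+9/400) = 4687/5000 ≈ 0.937400
step 3 [3y] swap r/1=964/28087: DF=(1 − 964/28087·(0.967700+0.937400))/(1+964/28087) = 2259/2500 ≈ 0.903600
step 4 [4y] zero: DF = P = 1721/2000 ≈ 0.860500
step 5 [5y] bond c/1=9/400: DF=(1850603/2000000 − 9/400·(0.967700+0.937400+0.903600+0.860500))/(1+9/400) = 4121/5000 ≈ 0.824200
step 6 [6y] zero: DF = P = 403/500 ≈ 0.806000
step 7 [7y] swap r/1=348/10151: DF=(1 − 348/10151·(0.967700+0.937400+0.903600+0.860500+0.824200+0.806000))/(1+348/10151) = 989/1250 ≈ 0.791200
step 8 [8y] zero: DF = P = 773/1000 ≈ 0.773000

1 1 9677/10000
2 2 4687/5000
3 3 2259/2500
4 4 1721/2000
5 5 4121/5000
6 6 403/500
7 7 989/1250
8 8 773/1000
DF(5y) is solved at step 5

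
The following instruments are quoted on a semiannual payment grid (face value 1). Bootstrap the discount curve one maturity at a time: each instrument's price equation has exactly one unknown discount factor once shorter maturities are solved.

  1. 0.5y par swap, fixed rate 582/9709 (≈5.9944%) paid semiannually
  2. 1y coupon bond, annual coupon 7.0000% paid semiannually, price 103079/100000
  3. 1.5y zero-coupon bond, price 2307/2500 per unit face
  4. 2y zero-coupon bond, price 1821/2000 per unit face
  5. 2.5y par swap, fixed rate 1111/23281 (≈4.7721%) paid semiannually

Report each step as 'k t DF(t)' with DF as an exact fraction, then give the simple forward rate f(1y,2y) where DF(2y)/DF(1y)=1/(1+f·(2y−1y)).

1 1/2 9709/10000
2 1 9631/10000
3 3/2 2307/2500
4 2 1821/2000
5 5/2 8889/10000
f(1y,2y) = ((9631/10000)/(1821/2000) − 1)/(1) = 526/9105 ≈ 5.7770%

step 1 [0.5y] swap r/2=291/9709: DF=(1 − 291/9709·(0))/(1+291/9709) = 9709/10000 ≈ 0.970900
step 2 [1y] bond c/2=7/200: DF=(103079/100000 − 7/200·(0.970900))/(1+7/200) = 9631/10000 ≈ 0.963100
step 3 [1.5y] zero: DF = P = 2307/2500 ≈ 0.922800
step 4 [2y] zero: DF = P = 1821/2000 ≈ 0.910500
step 5 [2.5y] swap r/2=1111/46562: DF=(1 − 1111/46562·(0.970900+0.963100+0.922800+0.910500))/(1+1111/46562) = 8889/10000 ≈ 0.888900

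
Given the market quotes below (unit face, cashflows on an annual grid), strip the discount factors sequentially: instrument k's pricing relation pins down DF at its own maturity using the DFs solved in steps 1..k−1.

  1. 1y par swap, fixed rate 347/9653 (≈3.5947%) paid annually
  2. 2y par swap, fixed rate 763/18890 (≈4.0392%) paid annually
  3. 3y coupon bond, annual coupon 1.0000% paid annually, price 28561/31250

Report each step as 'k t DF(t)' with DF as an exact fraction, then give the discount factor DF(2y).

step 1 [1y] swap r/1=347/9653: DF=(1 − 347/9653·(0))/(1+347/9653) = 9653/10000 ≈ 0.965300
step 2 [2y] swap r/1=763/18890: DF=(1 − 763/18890·(0.965300))/(1+763/18890) = 9237/10000 ≈ 0.923700
step 3 [3y] bond c/1=1/100: DF=(28561/31250 − 1/100·(0.965300+0.923700))/(1+1/100) = 4431/5000 ≈ 0.886200

1 1 9653/10000
2 2 9237/10000
3 3 4431/5000
DF(2y) = 9237/10000 ≈ 0.923700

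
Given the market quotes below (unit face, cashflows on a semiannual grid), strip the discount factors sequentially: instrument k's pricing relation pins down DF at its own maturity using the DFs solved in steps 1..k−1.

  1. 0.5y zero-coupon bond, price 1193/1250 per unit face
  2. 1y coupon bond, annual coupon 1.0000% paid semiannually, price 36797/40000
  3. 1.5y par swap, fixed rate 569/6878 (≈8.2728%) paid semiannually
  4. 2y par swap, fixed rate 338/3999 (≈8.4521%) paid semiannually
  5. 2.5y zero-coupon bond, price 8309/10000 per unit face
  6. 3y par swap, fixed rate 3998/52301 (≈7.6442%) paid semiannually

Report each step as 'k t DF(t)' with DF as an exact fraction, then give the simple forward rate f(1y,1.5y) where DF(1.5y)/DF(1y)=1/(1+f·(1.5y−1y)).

step 1 [0.5y] zero: DF = P = 1193/1250 ≈ 0.954400
step 2 [1y] bond c/2=1/200: DF=(36797/40000 − 1/200·(0.954400))/(1+1/200) = 4553/5000 ≈ 0.910600
step 3 [1.5y] swap r/2=569/13756: DF=(1 − 569/13756·(0.954400+0.910600))/(1+569/13756) = 4431/5000 ≈ 0.886200
step 4 [2y] swap r/2=169/3999: DF=(1 − 169/3999·(0.954400+0.910600+0.886200))/(1+169/3999) = 8479/10000 ≈ 0.847900
step 5 [2.5y] zero: DF = P = 8309/10000 ≈ 0.830900
step 6 [3y] swap r/2=1999/52301: DF=(1 − 1999/52301·(0.954400+0.910600+0.886200+0.847900+0.830900))/(1+1999/52301) = 8001/10000 ≈ 0.800100

1 1/2 1193/1250
2 1 4553/5000
3 3/2 4431/5000
4 2 8479/10000
5 5/2 8309/10000
6 3 8001/10000
f(1y,1.5y) = ((4553/5000)/(4431/5000) − 1)/(1/2) = 244/4431 ≈ 5.5067%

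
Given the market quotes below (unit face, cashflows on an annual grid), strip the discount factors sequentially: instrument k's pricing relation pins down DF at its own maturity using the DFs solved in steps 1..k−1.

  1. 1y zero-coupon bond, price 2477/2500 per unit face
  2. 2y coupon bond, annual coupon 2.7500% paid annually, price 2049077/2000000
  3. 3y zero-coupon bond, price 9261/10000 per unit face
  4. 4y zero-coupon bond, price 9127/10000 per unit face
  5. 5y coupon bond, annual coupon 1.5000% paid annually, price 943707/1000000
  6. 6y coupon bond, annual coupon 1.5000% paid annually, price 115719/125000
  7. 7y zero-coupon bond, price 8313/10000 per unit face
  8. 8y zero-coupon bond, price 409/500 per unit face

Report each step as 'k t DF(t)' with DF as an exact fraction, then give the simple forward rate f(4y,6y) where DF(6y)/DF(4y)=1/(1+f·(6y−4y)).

1 1 2477/2500
2 2 4853/5000
3 3 9261/10000
4 4 9127/10000
5 5 546/625
6 6 843/1000
7 7 8313/10000
8 8 409/500
f(4y,6y) = ((9127/10000)/(843/1000) − 1)/(2) = 697/16860 ≈ 4.1340%

step 1 [1y] zero: DF = P = 2477/2500 ≈ 0.990800
step 2 [2y] bond c/1=11/400: DF=(2049077/2000000 − 11/400·(0.990800))/(1+11/400) = 4853/5000 ≈ 0.970600
step 3 [3y] zero: DF = P = 9261/10000 ≈ 0.926100
step 4 [4y] zero: DF = P = 9127/10000 ≈ 0.912700
step 5 [5y] bond c/1=3/200: DF=(943707/1000000 − 3/200·(0.990800+0.970600+0.926100+0.912700))/(1+3/200) = 546/625 ≈ 0.873600
step 6 [6y] bond c/1=3/200: DF=(115719/125000 − 3/200·(0.990800+0.970600+0.926100+0.912700+0.873600))/(1+3/200) = 843/1000 ≈ 0.843000
step 7 [7y] zero: DF = P = 8313/10000 ≈ 0.831300
step 8 [8y] zero: DF = P = 409/500 ≈ 0.818000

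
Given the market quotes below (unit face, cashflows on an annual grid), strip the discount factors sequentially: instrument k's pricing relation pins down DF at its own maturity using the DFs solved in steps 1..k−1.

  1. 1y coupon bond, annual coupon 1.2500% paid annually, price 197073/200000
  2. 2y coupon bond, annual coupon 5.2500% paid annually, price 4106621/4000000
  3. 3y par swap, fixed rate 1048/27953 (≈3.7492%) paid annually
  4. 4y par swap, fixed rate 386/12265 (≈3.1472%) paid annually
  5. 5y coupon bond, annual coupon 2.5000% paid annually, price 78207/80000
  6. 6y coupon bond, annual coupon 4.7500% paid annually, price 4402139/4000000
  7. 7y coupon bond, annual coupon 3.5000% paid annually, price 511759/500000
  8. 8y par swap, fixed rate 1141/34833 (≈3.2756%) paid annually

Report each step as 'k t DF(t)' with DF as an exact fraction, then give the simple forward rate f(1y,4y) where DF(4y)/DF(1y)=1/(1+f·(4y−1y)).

step 1 [1y] bond c/1=1/80: DF=(197073/200000 − 1/80·(0))/(1+1/80) = 2433/2500 ≈ 0.973200
step 2 [2y] bond c/1=21/400: DF=(4106621/4000000 − 21/400·(0.973200))/(1+21/400) = 9269/10000 ≈ 0.926900
step 3 [3y] swap r/1=1048/27953: DF=(1 − 1048/27953·(0.973200+0.926900))/(1+1048/27953) = 1119/1250 ≈ 0.895200
step 4 [4y] swap r/1=386/12265: DF=(1 − 386/12265·(0.973200+0.926900+0.895200))/(1+386/12265) = 4421/5000 ≈ 0.884200
step 5 [5y] bond c/1=1/40: DF=(78207/80000 − 1/40·(0.973200+0.926900+0.895200+0.884200))/(1+1/40) = 108/125 ≈ 0.864000
step 6 [6y] bond c/1=19/400: DF=(4402139/4000000 − 19/400·(0.973200+0.926900+0.895200+0.884200+0.864000))/(1+19/400) = 4223/5000 ≈ 0.844600
step 7 [7y] bond c/1=7/200: DF=(511759/500000 − 7/200·(0.973200+0.926900+0.895200+0.884200+0.864000+0.844600))/(1+7/200) = 8067/10000 ≈ 0.806700
step 8 [8y] swap r/1=1141/34833: DF=(1 − 1141/34833·(0.973200+0.926900+0.895200+0.884200+0.864000+0.844600+0.806700))/(1+1141/34833) = 3859/5000 ≈ 0.771800

1 1 2433/2500
2 2 9269/10000
3 3 1119/1250
4 4 4421/5000
5 5 108/125
6 6 4223/5000
7 7 8067/10000
8 8 3859/5000
f(1y,4y) = ((2433/2500)/(4421/5000) − 1)/(3) = 445/13263 ≈ 3.3552%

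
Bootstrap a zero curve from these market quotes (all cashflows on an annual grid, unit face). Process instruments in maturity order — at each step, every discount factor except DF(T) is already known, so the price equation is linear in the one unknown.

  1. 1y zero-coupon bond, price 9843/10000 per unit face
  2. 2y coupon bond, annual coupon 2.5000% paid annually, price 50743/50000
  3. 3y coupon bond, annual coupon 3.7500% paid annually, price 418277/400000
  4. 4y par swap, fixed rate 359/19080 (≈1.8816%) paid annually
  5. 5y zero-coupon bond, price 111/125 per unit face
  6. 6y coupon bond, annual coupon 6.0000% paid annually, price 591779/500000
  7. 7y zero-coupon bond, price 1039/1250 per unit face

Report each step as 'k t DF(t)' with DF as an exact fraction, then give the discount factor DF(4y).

step 1 [1y] zero: DF = P = 9843/10000 ≈ 0.984300
step 2 [2y] bond c/1=1/40: DF=(50743/50000 − 1/40·(0.984300))/(1+1/40) = 9661/10000 ≈ 0.966100
step 3 [3y] bond c/1=3/80: DF=(418277/400000 − 3/80·(0.984300+0.966100))/(1+3/80) = 4687/5000 ≈ 0.937400
step 4 [4y] swap r/1=359/19080: DF=(1 − 359/19080·(0.984300+0.966100+0.937400))/(1+359/19080) = 4641/5000 ≈ 0.928200
step 5 [5y] zero: DF = P = 111/125 ≈ 0.888000
step 6 [6y] bond c/1=3/50: DF=(591779/500000 − 3/50·(0.984300+0.966100+0.937400+0.928200+0.888000))/(1+3/50) = 8503/10000 ≈ 0.850300
step 7 [7y] zero: DF = P = 1039/1250 ≈ 0.831200

1 1 9843/10000
2 2 9661/10000
3 3 4687/5000
4 4 4641/5000
5 5 111/125
6 6 8503/10000
7 7 1039/1250
DF(4y) = 4641/5000 ≈ 0.928200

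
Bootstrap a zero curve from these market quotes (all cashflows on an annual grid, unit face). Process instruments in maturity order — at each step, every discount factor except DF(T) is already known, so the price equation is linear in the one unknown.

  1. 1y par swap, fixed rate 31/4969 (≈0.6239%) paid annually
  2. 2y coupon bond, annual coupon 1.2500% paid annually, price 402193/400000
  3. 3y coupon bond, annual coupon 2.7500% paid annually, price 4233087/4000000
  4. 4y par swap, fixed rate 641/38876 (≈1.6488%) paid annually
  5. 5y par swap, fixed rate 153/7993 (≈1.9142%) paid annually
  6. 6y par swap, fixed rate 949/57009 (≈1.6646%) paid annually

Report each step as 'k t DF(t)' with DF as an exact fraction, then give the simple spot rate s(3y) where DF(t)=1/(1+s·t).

step 1 [1y] swap r/1=31/4969: DF=(1 − 31/4969·(0))/(1+31/4969) = 4969/5000 ≈ 0.993800
step 2 [2y] bond c/1=1/80: DF=(402193/400000 − 1/80·(0.993800))/(1+1/80) = 613/625 ≈ 0.980800
step 3 [3y] bond c/1=11/400: DF=(4233087/4000000 − 11/400·(0.993800+0.980800))/(1+11/400) = 9771/10000 ≈ 0.977100
step 4 [4y] swap r/1=641/38876: DF=(1 − 641/38876·(0.993800+0.980800+0.977100))/(1+641/38876) = 9359/10000 ≈ 0.935900
step 5 [5y] swap r/1=153/7993: DF=(1 − 153/7993·(0.993800+0.980800+0.977100+0.935900))/(1+153/7993) = 4541/5000 ≈ 0.908200
step 6 [6y] swap r/1=949/57009: DF=(1 − 949/57009·(0.993800+0.980800+0.977100+0.935900+0.908200))/(1+949/57009) = 9051/10000 ≈ 0.905100

1 1 4969/5000
2 2 613/625
3 3 9771/10000
4 4 9359/10000
5 5 4541/5000
6 6 9051/10000
s(3y) = (1/(9771/10000) − 1)/(3) = 229/29313 ≈ 0.7812%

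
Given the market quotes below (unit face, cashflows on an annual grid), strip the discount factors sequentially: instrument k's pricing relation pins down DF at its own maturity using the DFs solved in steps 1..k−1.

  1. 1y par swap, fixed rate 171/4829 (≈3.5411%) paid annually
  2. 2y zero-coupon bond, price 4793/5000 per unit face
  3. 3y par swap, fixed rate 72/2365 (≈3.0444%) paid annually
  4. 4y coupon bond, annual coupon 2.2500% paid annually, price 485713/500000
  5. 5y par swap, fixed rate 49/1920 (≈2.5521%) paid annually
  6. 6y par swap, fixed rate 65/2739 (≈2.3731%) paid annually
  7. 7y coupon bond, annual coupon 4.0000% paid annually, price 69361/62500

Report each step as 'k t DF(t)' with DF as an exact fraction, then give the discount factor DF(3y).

step 1 [1y] swap r/1=171/4829: DF=(1 − 171/4829·(0))/(1+171/4829) = 4829/5000 ≈ 0.965800
step 2 [2y] zero: DF = P = 4793/5000 ≈ 0.958600
step 3 [3y] swap r/1=72/2365: DF=(1 − 72/2365·(0.965800+0.958600))/(1+72/2365) = 571/625 ≈ 0.913600
step 4 [4y] bond c/1=9/400: DF=(485713/500000 − 9/400·(0.965800+0.958600+0.913600))/(1+9/400) = 2219/2500 ≈ 0.887600
step 5 [5y] swap r/1=49/1920: DF=(1 − 49/1920·(0.965800+0.958600+0.913600+0.887600))/(1+49/1920) = 1103/1250 ≈ 0.882400
step 6 [6y] swap r/1=65/2739: DF=(1 − 65/2739·(0.965800+0.958600+0.913600+0.887600+0.882400))/(1+65/2739) = 87/100 ≈ 0.870000
step 7 [7y] bond c/1=1/25: DF=(69361/62500 − 1/25·(0.965800+0.958600+0.913600+0.887600+0.882400+0.870000))/(1+1/25) = 2141/2500 ≈ 0.856400

1 1 4829/5000
2 2 4793/5000
3 3 571/625
4 4 2219/2500
5 5 1103/1250
6 6 87/100
7 7 2141/2500
DF(3y) = 571/625 ≈ 0.913600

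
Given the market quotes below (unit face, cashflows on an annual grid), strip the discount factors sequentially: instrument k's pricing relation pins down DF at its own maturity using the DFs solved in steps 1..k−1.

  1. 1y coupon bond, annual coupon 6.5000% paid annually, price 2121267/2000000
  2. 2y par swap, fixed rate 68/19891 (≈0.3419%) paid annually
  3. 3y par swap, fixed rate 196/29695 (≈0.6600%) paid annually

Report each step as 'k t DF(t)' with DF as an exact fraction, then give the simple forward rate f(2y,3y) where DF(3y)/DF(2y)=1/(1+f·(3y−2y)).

step 1 [1y] bond c/1=13/200: DF=(2121267/2000000 − 13/200·(0))/(1+13/200) = 9959/10000 ≈ 0.995900
step 2 [2y] swap r/1=68/19891: DF=(1 − 68/19891·(0.995900))/(1+68/19891) = 2483/2500 ≈ 0.993200
step 3 [3y] swap r/1=196/29695: DF=(1 − 196/29695·(0.995900+0.993200))/(1+196/29695) = 2451/2500 ≈ 0.980400

1 1 9959/10000
2 2 2483/2500
3 3 2451/2500
f(2y,3y) = ((2483/2500)/(2451/2500) − 1)/(1) = 32/2451 ≈ 1.3056%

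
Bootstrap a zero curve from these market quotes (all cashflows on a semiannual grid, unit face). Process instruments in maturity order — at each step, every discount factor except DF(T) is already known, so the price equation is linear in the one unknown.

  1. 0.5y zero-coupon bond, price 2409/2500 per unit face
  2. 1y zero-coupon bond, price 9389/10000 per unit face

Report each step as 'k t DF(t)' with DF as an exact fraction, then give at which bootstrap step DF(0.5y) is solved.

step 1 [0.5y] zero: DF = P = 2409/2500 ≈ 0.963600
step 2 [1y] zero: DF = P = 9389/10000 ≈ 0.938900

1 1/2 2409/2500
2 1 9389/10000
DF(0.5y) is solved at step 1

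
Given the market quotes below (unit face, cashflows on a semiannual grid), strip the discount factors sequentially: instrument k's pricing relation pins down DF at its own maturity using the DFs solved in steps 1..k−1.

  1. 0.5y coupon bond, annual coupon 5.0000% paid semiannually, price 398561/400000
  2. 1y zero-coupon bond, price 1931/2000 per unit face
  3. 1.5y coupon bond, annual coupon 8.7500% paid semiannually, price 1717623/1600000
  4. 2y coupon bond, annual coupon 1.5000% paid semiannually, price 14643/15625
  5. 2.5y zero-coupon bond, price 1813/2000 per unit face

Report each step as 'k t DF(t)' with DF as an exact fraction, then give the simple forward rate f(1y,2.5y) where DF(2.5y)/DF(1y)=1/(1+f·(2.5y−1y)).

1 1/2 9721/10000
2 1 1931/2000
3 3/2 9473/10000
4 2 9087/10000
5 5/2 1813/2000
f(1y,2.5y) = ((1931/2000)/(1813/2000) − 1)/(3/2) = 236/5439 ≈ 4.3390%

step 1 [0.5y] bond c/2=1/40: DF=(398561/400000 − 1/40·(0))/(1+1/40) = 9721/10000 ≈ 0.972100
step 2 [1y] zero: DF = P = 1931/2000 ≈ 0.965500
step 3 [1.5y] bond c/2=7/160: DF=(1717623/1600000 − 7/160·(0.972100+0.965500))/(1+7/160) = 9473/10000 ≈ 0.947300
step 4 [2y] bond c/2=3/400: DF=(14643/15625 − 3/400·(0.972100+0.965500+0.947300))/(1+3/400) = 9087/10000 ≈ 0.908700
step 5 [2.5y] zero: DF = P = 1813/2000 ≈ 0.906500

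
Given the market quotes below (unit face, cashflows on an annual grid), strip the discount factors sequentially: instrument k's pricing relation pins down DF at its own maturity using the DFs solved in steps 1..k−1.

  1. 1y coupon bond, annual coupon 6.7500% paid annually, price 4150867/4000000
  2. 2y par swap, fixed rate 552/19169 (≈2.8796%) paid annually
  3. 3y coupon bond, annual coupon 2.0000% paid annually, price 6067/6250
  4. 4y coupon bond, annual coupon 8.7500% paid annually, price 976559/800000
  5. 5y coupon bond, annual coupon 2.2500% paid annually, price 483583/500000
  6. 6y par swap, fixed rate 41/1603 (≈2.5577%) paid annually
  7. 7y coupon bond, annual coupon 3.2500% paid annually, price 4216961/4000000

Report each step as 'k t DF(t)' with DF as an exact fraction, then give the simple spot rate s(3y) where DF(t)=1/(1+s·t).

step 1 [1y] bond c/1=27/400: DF=(4150867/4000000 − 27/400·(0))/(1+27/400) = 9721/10000 ≈ 0.972100
step 2 [2y] swap r/1=552/19169: DF=(1 − 552/19169·(0.972100))/(1+552/19169) = 1181/1250 ≈ 0.944800
step 3 [3y] bond c/1=1/50: DF=(6067/6250 − 1/50·(0.972100+0.944800))/(1+1/50) = 9141/10000 ≈ 0.914100
step 4 [4y] bond c/1=7/80: DF=(976559/800000 − 7/80·(0.972100+0.944800+0.914100))/(1+7/80) = 8947/10000 ≈ 0.894700
step 5 [5y] bond c/1=9/400: DF=(483583/500000 − 9/400·(0.972100+0.944800+0.914100+0.894700))/(1+9/400) = 8639/10000 ≈ 0.863900
step 6 [6y] swap r/1=41/1603: DF=(1 − 41/1603·(0.972100+0.944800+0.914100+0.894700+0.863900))/(1+41/1603) = 4303/5000 ≈ 0.860600
step 7 [7y] bond c/1=13/400: DF=(4216961/4000000 − 13/400·(0.972100+0.944800+0.914100+0.894700+0.863900+0.860600))/(1+13/400) = 1699/2000 ≈ 0.849500

1 1 9721/10000
2 2 1181/1250
3 3 9141/10000
4 4 8947/10000
5 5 8639/10000
6 6 4303/5000
7 7 1699/2000
s(3y) = (1/(9141/10000) − 1)/(3) = 859/27423 ≈ 3.1324%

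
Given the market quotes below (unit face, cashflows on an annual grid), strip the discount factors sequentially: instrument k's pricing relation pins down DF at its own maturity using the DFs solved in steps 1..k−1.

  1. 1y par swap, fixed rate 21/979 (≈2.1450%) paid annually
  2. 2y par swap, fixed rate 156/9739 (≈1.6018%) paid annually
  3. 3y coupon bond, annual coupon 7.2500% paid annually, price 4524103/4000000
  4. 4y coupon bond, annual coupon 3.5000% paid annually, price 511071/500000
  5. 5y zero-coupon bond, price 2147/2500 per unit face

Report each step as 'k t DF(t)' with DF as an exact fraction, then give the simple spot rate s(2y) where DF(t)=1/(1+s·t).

1 1 979/1000
2 2 1211/1250
3 3 9229/10000
4 4 1781/2000
5 5 2147/2500
s(2y) = (1/(1211/1250) − 1)/(2) = 39/2422 ≈ 1.6102%

step 1 [1y] swap r/1=21/979: DF=(1 − 21/979·(0))/(1+21/979) = 979/1000 ≈ 0.979000
step 2 [2y] swap r/1=156/9739: DF=(1 − 156/9739·(0.979000))/(1+156/9739) = 1211/1250 ≈ 0.968800
step 3 [3y] bond c/1=29/400: DF=(4524103/4000000 − 29/400·(0.979000+0.968800))/(1+29/400) = 9229/10000 ≈ 0.922900
step 4 [4y] bond c/1=7/200: DF=(511071/500000 − 7/200·(0.979000+0.968800+0.922900))/(1+7/200) = 1781/2000 ≈ 0.890500
step 5 [5y] zero: DF = P = 2147/2500 ≈ 0.858800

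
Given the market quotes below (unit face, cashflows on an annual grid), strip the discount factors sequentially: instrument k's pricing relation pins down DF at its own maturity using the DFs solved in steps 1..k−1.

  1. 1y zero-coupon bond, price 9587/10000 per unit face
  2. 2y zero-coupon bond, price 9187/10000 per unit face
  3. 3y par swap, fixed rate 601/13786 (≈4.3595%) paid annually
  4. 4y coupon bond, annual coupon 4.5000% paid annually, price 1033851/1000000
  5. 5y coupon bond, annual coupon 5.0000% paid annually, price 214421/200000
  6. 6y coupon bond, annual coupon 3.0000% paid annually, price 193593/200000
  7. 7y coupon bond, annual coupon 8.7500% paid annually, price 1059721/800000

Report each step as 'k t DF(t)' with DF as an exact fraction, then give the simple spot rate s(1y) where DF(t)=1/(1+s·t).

1 1 9587/10000
2 2 9187/10000
3 3 4399/5000
4 4 4353/5000
5 5 8483/10000
6 6 4047/5000
7 7 991/1250
s(1y) = (1/(9587/10000) − 1)/(1) = 413/9587 ≈ 4.3079%

step 1 [1y] zero: DF = P = 9587/10000 ≈ 0.958700
step 2 [2y] zero: DF = P = 9187/10000 ≈ 0.918700
step 3 [3y] swap r/1=601/13786: DF=(1 − 601/13786·(0.958700+0.918700))/(1+601/13786) = 4399/5000 ≈ 0.879800
step 4 [4y] bond c/1=9/200: DF=(1033851/1000000 − 9/200·(0.958700+0.918700+0.879800))/(1+9/200) = 4353/5000 ≈ 0.870600
step 5 [5y] bond c/1=1/20: DF=(214421/200000 − 1/20·(0.958700+0.918700+0.879800+0.870600))/(1+1/20) = 8483/10000 ≈ 0.848300
step 6 [6y] bond c/1=3/100: DF=(193593/200000 − 3/100·(0.958700+0.918700+0.879800+0.870600+0.848300))/(1+3/100) = 4047/5000 ≈ 0.809400
step 7 [7y] bond c/1=7/80: DF=(1059721/800000 − 7/80·(0.958700+0.918700+0.879800+0.870600+0.848300+0.809400))/(1+7/80) = 991/1250 ≈ 0.792800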